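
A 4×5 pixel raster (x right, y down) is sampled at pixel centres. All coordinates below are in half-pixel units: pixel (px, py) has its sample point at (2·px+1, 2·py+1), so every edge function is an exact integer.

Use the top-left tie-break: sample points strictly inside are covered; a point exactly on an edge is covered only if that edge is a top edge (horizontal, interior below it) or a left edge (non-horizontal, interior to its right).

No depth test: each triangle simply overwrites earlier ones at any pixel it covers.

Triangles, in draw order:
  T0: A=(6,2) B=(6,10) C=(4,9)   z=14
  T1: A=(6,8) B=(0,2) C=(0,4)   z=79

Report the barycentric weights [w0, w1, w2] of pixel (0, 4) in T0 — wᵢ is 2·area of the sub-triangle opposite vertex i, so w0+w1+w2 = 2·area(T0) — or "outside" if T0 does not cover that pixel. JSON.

T0:
  2·area = 16
  edge (6, 2)→(6, 10): d=(0,8) right/bottom  bias=-1
  edge (6, 10)→(4, 9): d=(-2,-1) top-left  bias=+0
  edge (4, 9)→(6, 2): d=(2,-7) top-left  bias=+0
    (2,3)@(5, 7): e=[8,5,3] → X
    (3,3)@(7, 7): e=[-8,7,17] → .
    (2,4)@(5, 9): e=[8,1,7] → X
    (3,4)@(7, 9): e=[-8,3,21] → .
  covered (2 px):
    . . . .
    . . . .
    . . . .
    . . X .
    . . X .
T1:
  2·area = 12  (B↔C swapped to make it positive)
  edge (6, 8)→(0, 4): d=(-6,-4) top-left  bias=+0
  edge (0, 4)→(0, 2): d=(0,-2) top-left  bias=+0
  edge (0, 2)→(6, 8): d=(6,6) right/bottom  bias=-1
    (0,1)@(1, 3): e=[10,2,0] → .  [on edge]
    (1,2)@(3, 5): e=[6,6,0] → .  [on edge]
    (2,3)@(5, 7): e=[2,10,0] → .  [on edge]
    (3,4)@(7, 9): e=[-2,14,0] → .  [on edge]
  covered (0 px):
    . . . .
    . . . .
    . . . .
    . . . .
    . . . .

Answer: "outside"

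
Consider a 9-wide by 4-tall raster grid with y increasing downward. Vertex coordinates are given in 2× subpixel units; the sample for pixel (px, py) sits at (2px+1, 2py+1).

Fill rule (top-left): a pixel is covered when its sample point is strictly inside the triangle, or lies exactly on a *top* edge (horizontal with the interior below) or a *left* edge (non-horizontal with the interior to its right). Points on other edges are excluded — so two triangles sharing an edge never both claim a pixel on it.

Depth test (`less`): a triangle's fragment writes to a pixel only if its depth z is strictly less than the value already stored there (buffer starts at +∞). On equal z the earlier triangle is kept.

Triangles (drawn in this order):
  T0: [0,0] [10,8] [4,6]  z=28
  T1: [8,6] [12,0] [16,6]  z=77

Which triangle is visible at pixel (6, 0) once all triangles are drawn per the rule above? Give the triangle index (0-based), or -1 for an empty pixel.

T0:
  2·area = 28
  edge (0, 0)→(10, 8): d=(10,8) right/bottom  bias=-1
  edge (10, 8)→(4, 6): d=(-6,-2) top-left  bias=+0
  edge (4, 6)→(0, 0): d=(-4,-6) top-left  bias=+0
    (0,0)@(1, 1): e=[2,24,2] → █
    (1,0)@(3, 1): e=[-14,28,14] → ·
    (0,1)@(1, 3): e=[22,12,-6] → ·
    (1,1)@(3, 3): e=[6,16,6] → █
    (2,1)@(5, 3): e=[-10,20,18] → ·
    (0,2)@(1, 5): e=[42,0,-14] → ·  [on edge]
    (1,2)@(3, 5): e=[26,4,-2] → ·
    (2,2)@(5, 5): e=[10,8,10] → █
    (3,2)@(7, 5): e=[-6,12,22] → ·
    (2,3)@(5, 7): e=[30,-4,2] → ·
    (3,3)@(7, 7): e=[14,0,14] → █  [on edge]
    (4,3)@(9, 7): e=[-2,4,26] → ·
  covered (4 px):
    █ · · · · · · · ·
    · █ · · · · · · ·
    · · █ · · · · · ·
    · · · █ · · · · ·
T1:
  2·area = 48
  edge (8, 6)→(12, 0): d=(4,-6) top-left  bias=+0
  edge (12, 0)→(16, 6): d=(4,6) right/bottom  bias=-1
  edge (16, 6)→(8, 6): d=(-8,0) right/bottom  bias=-1
    (5,1)@(11, 3): e=[6,18,24] → █
    (6,1)@(13, 3): e=[18,6,24] → █
    (7,1)@(15, 3): e=[30,-6,24] → ·
    (4,2)@(9, 5): e=[2,38,8] → █
    (7,2)@(15, 5): e=[38,2,8] → █
    (8,2)@(17, 5): e=[50,-10,8] → ·
    (4,3)@(9, 7): e=[10,46,-8] → ·
    (5,3)@(11, 7): e=[22,34,-8] → ·
    (6,3)@(13, 7): e=[34,22,-8] → ·
    (7,3)@(15, 7): e=[46,10,-8] → ·
  covered (6 px):
    · · · · · · · · ·
    · · · · · █ █ · ·
    · · · · █ █ █ █ ·
    · · · · · · · · ·

Z-buffer (winner per pixel, '.' = empty):
  0 . . . . . . . .
  . 0 . . . 1 1 . .
  . . 0 . 1 1 1 1 .
  . . . 0 . . . . .

Answer: -1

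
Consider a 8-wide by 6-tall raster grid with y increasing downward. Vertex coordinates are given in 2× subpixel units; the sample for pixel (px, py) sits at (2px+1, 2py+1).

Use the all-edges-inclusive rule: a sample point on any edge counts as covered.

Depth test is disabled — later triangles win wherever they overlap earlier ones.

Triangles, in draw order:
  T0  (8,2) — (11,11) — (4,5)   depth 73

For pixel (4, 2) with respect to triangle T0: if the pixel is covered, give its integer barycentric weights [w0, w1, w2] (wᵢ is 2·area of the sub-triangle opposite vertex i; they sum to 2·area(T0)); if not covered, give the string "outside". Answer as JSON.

T0:
  2·area = 45
  edge (8, 2)→(11, 11): d=(3,9) inclusive
  edge (11, 11)→(4, 5): d=(-7,-6) inclusive
  edge (4, 5)→(8, 2): d=(4,-3) inclusive
    (3,1)@(7, 3): e=[12,32,1] → #
    (4,1)@(9, 3): e=[-6,44,7] → ·
    (2,2)@(5, 5): e=[36,6,3] → #
    (4,2)@(9, 5): e=[0,30,15] → #  [on edge]
    (5,2)@(11, 5): e=[-18,42,21] → ·
    (2,3)@(5, 7): e=[42,-8,11] → ·
    (3,3)@(7, 7): e=[24,4,17] → #
    (5,3)@(11, 7): e=[-12,28,29] → ·
    (3,4)@(7, 9): e=[30,-10,25] → ·
    (4,4)@(9, 9): e=[12,2,31] → #
    (5,4)@(11, 9): e=[-6,14,37] → ·
    (4,5)@(9, 11): e=[18,-12,39] → ·
    (5,5)@(11, 11): e=[0,0,45] → #  [on edge]
  covered (8 px):
    · · · · · · · ·
    · · · # · · · ·
    · · # # # · · ·
    · · · # # · · ·
    · · · · # · · ·
    · · · · · # · ·

Final: [30,15,0]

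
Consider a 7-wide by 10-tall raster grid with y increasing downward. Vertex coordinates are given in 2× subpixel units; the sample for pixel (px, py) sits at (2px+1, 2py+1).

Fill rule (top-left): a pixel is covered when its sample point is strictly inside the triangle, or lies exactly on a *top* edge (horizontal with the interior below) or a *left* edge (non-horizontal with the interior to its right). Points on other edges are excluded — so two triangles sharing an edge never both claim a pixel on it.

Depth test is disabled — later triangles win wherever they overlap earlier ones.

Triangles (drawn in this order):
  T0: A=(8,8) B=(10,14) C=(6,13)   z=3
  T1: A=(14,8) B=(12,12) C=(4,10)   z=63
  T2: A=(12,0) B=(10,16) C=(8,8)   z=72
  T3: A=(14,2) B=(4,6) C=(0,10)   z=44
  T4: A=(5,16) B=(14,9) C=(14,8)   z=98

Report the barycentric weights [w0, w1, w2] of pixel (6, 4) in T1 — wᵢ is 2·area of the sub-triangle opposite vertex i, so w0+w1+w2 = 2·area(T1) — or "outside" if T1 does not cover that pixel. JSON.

T0:
  2·area = 22
  edge (8, 8)→(10, 14): d=(2,6) right/bottom  bias=-1
  edge (10, 14)→(6, 13): d=(-4,-1) top-left  bias=+0
  edge (6, 13)→(8, 8): d=(2,-5) top-left  bias=+0
    (3,2)@(7, 5): e=[0,33,-11] → .  [on edge]
    (3,5)@(7, 11): e=[12,9,1] → X
    (4,5)@(9, 11): e=[0,11,11] → .  [on edge]
    (3,6)@(7, 13): e=[16,1,5] → X
    (4,6)@(9, 13): e=[4,3,15] → X
    (5,6)@(11, 13): e=[-8,5,25] → .
    (3,7)@(7, 15): e=[20,-7,9] → .
    (4,7)@(9, 15): e=[8,-5,19] → .
    (5,8)@(11, 17): e=[0,-11,33] → .  [on edge]
  covered (3 px):
    . . . . . . .
    . . . . . . .
    . . . . . . .
    . . . . . . .
    . . . . . . .
    . . . X . . .
    . . . X X . .
    . . . . . . .
    . . . . . . .
    . . . . . . .
T1:
  2·area = 36
  edge (14, 8)→(12, 12): d=(-2,4) right/bottom  bias=-1
  edge (12, 12)→(4, 10): d=(-8,-2) top-left  bias=+0
  edge (4, 10)→(14, 8): d=(10,-2) top-left  bias=+0
    (4,4)@(9, 9): e=[18,18,0] → X  [on edge]
    (5,4)@(11, 9): e=[10,22,4] → X
    (6,4)@(13, 9): e=[2,26,8] → X
    (4,5)@(9, 11): e=[14,2,20] → X
    (6,5)@(13, 11): e=[-2,10,28] → .
    (4,6)@(9, 13): e=[10,-14,40] → .
    (5,6)@(11, 13): e=[2,-10,44] → .
  covered (5 px):
    . . . . . . .
    . . . . . . .
    . . . . . . .
    . . . . . . .
    . . . . X X X
    . . . . X X .
    . . . . . . .
    . . . . . . .
    . . . . . . .
    . . . . . . .
T2:
  2·area = 48
  edge (12, 0)→(10, 16): d=(-2,16) right/bottom  bias=-1
  edge (10, 16)→(8, 8): d=(-2,-8) top-left  bias=+0
  edge (8, 8)→(12, 0): d=(4,-8) top-left  bias=+0
    (5,1)@(11, 3): e=[10,34,4] → X
    (6,1)@(13, 3): e=[-22,50,20] → .
    (5,2)@(11, 5): e=[6,30,12] → X
    (6,2)@(13, 5): e=[-26,46,28] → .
    (4,3)@(9, 7): e=[34,10,4] → X
    (6,3)@(13, 7): e=[-30,42,36] → .
    (4,4)@(9, 9): e=[30,6,12] → X
    (5,4)@(11, 9): e=[-2,22,28] → .
    (4,5)@(9, 11): e=[26,2,20] → X
    (5,5)@(11, 11): e=[-6,18,36] → .
    (4,6)@(9, 13): e=[22,-2,28] → .
  covered (6 px):
    . . . . . . .
    . . . . . X .
    . . . . . X .
    . . . . X X .
    . . . . X . .
    . . . . X . .
    . . . . . . .
    . . . . . . .
    . . . . . . .
    . . . . . . .
T3:
  2·area = 24  (B↔C swapped to make it positive)
  edge (14, 2)→(0, 10): d=(-14,8) right/bottom  bias=-1
  edge (0, 10)→(4, 6): d=(4,-4) top-left  bias=+0
  edge (4, 6)→(14, 2): d=(10,-4) top-left  bias=+0
    (4,0)@(9, 1): e=[54,0,-30] → .  [on edge]
    (3,1)@(7, 3): e=[42,0,-18] → .  [on edge]
    (2,2)@(5, 5): e=[30,0,-6] → .  [on edge]
    (3,2)@(7, 5): e=[14,8,2] → X
    (4,2)@(9, 5): e=[-2,16,10] → .
    (1,3)@(3, 7): e=[18,0,6] → X  [on edge]
    (2,3)@(5, 7): e=[2,8,14] → X
    (3,3)@(7, 7): e=[-14,16,22] → .
    (0,4)@(1, 9): e=[6,0,18] → X  [on edge]
    (1,4)@(3, 9): e=[-10,8,26] → .
    (2,4)@(5, 9): e=[-26,16,34] → .
    (0,5)@(1, 11): e=[-22,8,38] → .
  covered (4 px):
    . . . . . . .
    . . . . . . .
    . . . X . . .
    . X X . . . .
    X . . . . . .
    . . . . . . .
    . . . . . . .
    . . . . . . .
    . . . . . . .
    . . . . . . .
T4:
  2·area = 9  (B↔C swapped to make it positive)
  edge (5, 16)→(14, 8): d=(9,-8) top-left  bias=+0
  edge (14, 8)→(14, 9): d=(0,1) right/bottom  bias=-1
  edge (14, 9)→(5, 16): d=(-9,7) right/bottom  bias=-1
    (6,4)@(13, 9): e=[1,1,7] → X
    (5,5)@(11, 11): e=[3,3,3] → X
    (6,5)@(13, 11): e=[19,1,-11] → .
    (5,6)@(11, 13): e=[21,3,-15] → .
  covered (2 px):
    . . . . . . .
    . . . . . . .
    . . . . . . .
    . . . . . . .
    . . . . . . X
    . . . . . X .
    . . . . . . .
    . . . . . . .
    . . . . . . .
    . . . . . . .

Final: [26,8,2]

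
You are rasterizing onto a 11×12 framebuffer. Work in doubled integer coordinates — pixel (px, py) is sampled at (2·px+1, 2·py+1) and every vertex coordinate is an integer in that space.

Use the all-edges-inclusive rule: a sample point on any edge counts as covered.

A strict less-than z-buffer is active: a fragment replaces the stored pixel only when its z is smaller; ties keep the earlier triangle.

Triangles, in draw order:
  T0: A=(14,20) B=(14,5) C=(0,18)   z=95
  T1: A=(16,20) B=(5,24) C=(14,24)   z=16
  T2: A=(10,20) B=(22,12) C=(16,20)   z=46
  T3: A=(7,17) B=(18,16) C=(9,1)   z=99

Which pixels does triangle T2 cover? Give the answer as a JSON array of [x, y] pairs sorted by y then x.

T0:
  2·area = 210  (B↔C swapped to make it positive)
  edge (14, 20)→(0, 18): d=(-14,-2) inclusive
  edge (0, 18)→(14, 5): d=(14,-13) inclusive
  edge (14, 5)→(14, 20): d=(0,15) inclusive
    (6,3)@(13, 7): e=[180,15,15] → #
    (7,3)@(15, 7): e=[184,41,-15] → ·
    (5,4)@(11, 9): e=[148,17,45] → #
    (7,4)@(15, 9): e=[156,69,-15] → ·
    (4,5)@(9, 11): e=[116,19,75] → #
    (7,5)@(15, 11): e=[128,97,-15] → ·
    (3,6)@(7, 13): e=[84,21,105] → #
    (7,6)@(15, 13): e=[100,125,-15] → ·
    (2,7)@(5, 15): e=[52,23,135] → #
    (7,7)@(15, 15): e=[72,153,-15] → ·
    (1,8)@(3, 17): e=[20,25,165] → #
    (7,8)@(15, 17): e=[44,181,-15] → ·
    (3,9)@(7, 19): e=[0,105,105] → #  [on edge]
    (10,10)@(21, 21): e=[0,315,-105] → ·  [on edge]
  covered (25 px):
    · · · · · · · · · · ·
    · · · · · · · · · · ·
    · · · · · · · · · · ·
    · · · · · · # · · · ·
    · · · · · # # · · · ·
    · · · · # # # · · · ·
    · · · # # # # · · · ·
    · · # # # # # · · · ·
    · # # # # # # · · · ·
    · · · # # # # · · · ·
    · · · · · · · · · · ·
    · · · · · · · · · · ·
T1:
  2·area = 36  (B↔C swapped to make it positive)
  edge (16, 20)→(14, 24): d=(-2,4) inclusive
  edge (14, 24)→(5, 24): d=(-9,0) inclusive
  edge (5, 24)→(16, 20): d=(11,-4) inclusive
    (7,10)@(15, 21): e=[2,27,7] → #
    (8,10)@(17, 21): e=[-6,27,15] → ·
    (4,11)@(9, 23): e=[22,9,5] → #
    (5,11)@(11, 23): e=[14,9,13] → #
    (6,11)@(13, 23): e=[6,9,21] → #
    (7,11)@(15, 23): e=[-2,9,29] → ·
  covered (4 px):
    · · · · · · · · · · ·
    · · · · · · · · · · ·
    · · · · · · · · · · ·
    · · · · · · · · · · ·
    · · · · · · · · · · ·
    · · · · · · · · · · ·
    · · · · · · · · · · ·
    · · · · · · · · · · ·
    · · · · · · · · · · ·
    · · · · · · · · · · ·
    · · · · · · · # · · ·
    · · · · # # # · · · ·
T2:
  2·area = 48
  edge (10, 20)→(22, 12): d=(12,-8) inclusive
  edge (22, 12)→(16, 20): d=(-6,8) inclusive
  edge (16, 20)→(10, 20): d=(-6,0) inclusive
    (10,6)@(21, 13): e=[4,2,42] → #
    (9,7)@(19, 15): e=[12,6,30] → #
    (10,7)@(21, 15): e=[28,-10,30] → ·
    (7,8)@(15, 17): e=[4,26,18] → #
    (8,8)@(17, 17): e=[20,10,18] → #
    (9,8)@(19, 17): e=[36,-6,18] → ·
    (6,9)@(13, 19): e=[12,30,6] → #
    (8,9)@(17, 19): e=[44,-2,6] → ·
    (6,10)@(13, 21): e=[36,18,-6] → ·
    (7,10)@(15, 21): e=[52,2,-6] → ·
  covered (6 px):
    · · · · · · · · · · ·
    · · · · · · · · · · ·
    · · · · · · · · · · ·
    · · · · · · · · · · ·
    · · · · · · · · · · ·
    · · · · · · · · · · ·
    · · · · · · · · · · #
    · · · · · · · · · # ·
    · · · · · · · # # · ·
    · · · · · · # # · · ·
    · · · · · · · · · · ·
    · · · · · · · · · · ·
T3:
  2·area = 174  (B↔C swapped to make it positive)
  edge (7, 17)→(9, 1): d=(2,-16) inclusive
  edge (9, 1)→(18, 16): d=(9,15) inclusive
  edge (18, 16)→(7, 17): d=(-11,1) inclusive
    (4,0)@(9, 1): e=[0,0,174] → #  [on edge]
    (5,0)@(11, 1): e=[32,-30,172] → ·
    (4,1)@(9, 3): e=[4,18,152] → #
    (5,1)@(11, 3): e=[36,-12,150] → ·
    (4,2)@(9, 5): e=[8,36,130] → #
    (5,2)@(11, 5): e=[40,6,128] → #
    (6,2)@(13, 5): e=[72,-24,126] → ·
    (4,3)@(9, 7): e=[12,54,108] → #
    (6,3)@(13, 7): e=[76,-6,104] → ·
    (4,4)@(9, 9): e=[16,72,86] → #
    (6,4)@(13, 9): e=[80,12,82] → #
    (7,4)@(15, 9): e=[112,-18,80] → ·
    (7,5)@(15, 11): e=[116,0,58] → #  [on edge]
    (3,8)@(7, 17): e=[0,174,0] → #  [on edge]
    (10,10)@(21, 21): e=[232,0,-58] → ·  [on edge]
  covered (23 px):
    · · · · # · · · · · ·
    · · · · # · · · · · ·
    · · · · # # · · · · ·
    · · · · # # · · · · ·
    · · · · # # # · · · ·
    · · · · # # # # · · ·
    · · · · # # # # · · ·
    · · · · # # # # # · ·
    · · · # · · · · · · ·
    · · · · · · · · · · ·
    · · · · · · · · · · ·
    · · · · · · · · · · ·

Final: [[10,6],[9,7],[7,8],[8,8],[6,9],[7,9]]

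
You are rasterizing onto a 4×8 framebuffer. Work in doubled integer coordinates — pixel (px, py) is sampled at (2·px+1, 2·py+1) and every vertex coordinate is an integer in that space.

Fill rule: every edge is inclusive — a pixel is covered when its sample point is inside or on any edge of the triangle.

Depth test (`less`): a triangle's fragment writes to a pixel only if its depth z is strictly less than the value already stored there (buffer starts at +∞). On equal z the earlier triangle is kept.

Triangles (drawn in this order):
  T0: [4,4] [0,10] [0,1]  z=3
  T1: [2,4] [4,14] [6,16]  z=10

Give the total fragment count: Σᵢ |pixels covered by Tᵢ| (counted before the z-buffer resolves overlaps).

T0:
  2·area = 36
  edge (4, 4)→(0, 10): d=(-4,6) inclusive
  edge (0, 10)→(0, 1): d=(0,-9) inclusive
  edge (0, 1)→(4, 4): d=(4,3) inclusive
    (0,1)@(1, 3): e=[22,9,5] → #
    (1,1)@(3, 3): e=[10,27,-1] → ·
    (0,2)@(1, 5): e=[14,9,13] → #
    (1,2)@(3, 5): e=[2,27,7] → #
    (2,2)@(5, 5): e=[-10,45,1] → ·
    (0,3)@(1, 7): e=[6,9,21] → #
    (1,3)@(3, 7): e=[-6,27,15] → ·
    (0,4)@(1, 9): e=[-2,9,29] → ·
  covered (4 px):
    · · · ·
    # · · ·
    # # · ·
    # · · ·
    · · · ·
    · · · ·
    · · · ·
    · · · ·
T1:
  2·area = 16  (B↔C swapped to make it positive)
  edge (2, 4)→(6, 16): d=(4,12) inclusive
  edge (6, 16)→(4, 14): d=(-2,-2) inclusive
  edge (4, 14)→(2, 4): d=(-2,-10) inclusive
    (0,0)@(1, 1): e=[0,20,-4] → ·  [on edge]
    (1,3)@(3, 7): e=[0,12,4] → #  [on edge]
    (2,3)@(5, 7): e=[-24,16,24] → ·
    (1,4)@(3, 9): e=[8,8,0] → #  [on edge]
    (2,4)@(5, 9): e=[-16,12,20] → ·
    (0,5)@(1, 11): e=[40,0,-24] → ·  [on edge]
    (1,5)@(3, 11): e=[16,4,-4] → ·
    (1,6)@(3, 13): e=[24,0,-8] → ·  [on edge]
    (2,6)@(5, 13): e=[0,4,12] → #  [on edge]
    (3,6)@(7, 13): e=[-24,8,32] → ·
    (2,7)@(5, 15): e=[8,0,8] → #  [on edge]
    (3,7)@(7, 15): e=[-16,4,28] → ·
  covered (4 px):
    · · · ·
    · · · ·
    · · · ·
    · # · ·
    · # · ·
    · · · ·
    · · # ·
    · · # ·

Result: 8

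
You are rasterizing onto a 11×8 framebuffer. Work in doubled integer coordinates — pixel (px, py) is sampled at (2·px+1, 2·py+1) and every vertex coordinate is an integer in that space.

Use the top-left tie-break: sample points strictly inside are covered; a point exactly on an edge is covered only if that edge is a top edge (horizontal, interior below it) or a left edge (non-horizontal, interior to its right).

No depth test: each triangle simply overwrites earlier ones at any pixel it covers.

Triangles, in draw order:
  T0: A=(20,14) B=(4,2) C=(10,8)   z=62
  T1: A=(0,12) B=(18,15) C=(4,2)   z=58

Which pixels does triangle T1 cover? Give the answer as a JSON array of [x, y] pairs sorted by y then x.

T0:
  2·area = 24  (B↔C swapped to make it positive)
  edge (20, 14)→(10, 8): d=(-10,-6) top-left  bias=+0
  edge (10, 8)→(4, 2): d=(-6,-6) top-left  bias=+0
  edge (4, 2)→(20, 14): d=(16,12) right/bottom  bias=-1
    (1,0)@(3, 1): e=[28,0,-4] → ·  [on edge]
    (2,1)@(5, 3): e=[20,0,4] → █  [on edge]
    (3,1)@(7, 3): e=[32,12,-20] → ·
    (2,2)@(5, 5): e=[0,-12,36] → ·  [on edge]
    (3,2)@(7, 5): e=[12,0,12] → █  [on edge]
    (4,2)@(9, 5): e=[24,12,-12] → ·
    (3,3)@(7, 7): e=[-8,-12,44] → ·
    (4,3)@(9, 7): e=[4,0,20] → █  [on edge]
    (5,3)@(11, 7): e=[16,12,-4] → ·
    (4,4)@(9, 9): e=[-16,-12,52] → ·
    (5,4)@(11, 9): e=[-4,0,28] → ·  [on edge]
    (6,4)@(13, 9): e=[8,12,4] → █
    (6,5)@(13, 11): e=[-12,0,36] → ·  [on edge]
    (7,5)@(15, 11): e=[0,12,12] → █  [on edge]
    (7,6)@(15, 13): e=[-20,0,44] → ·  [on edge]
    (8,7)@(17, 15): e=[-28,0,52] → ·  [on edge]
  covered (5 px):
    · · · · · · · · · · ·
    · · █ · · · · · · · ·
    · · · █ · · · · · · ·
    · · · · █ · · · · · ·
    · · · · · · █ · · · ·
    · · · · · · · █ · · ·
    · · · · · · · · · · ·
    · · · · · · · · · · ·
T1:
  2·area = 192  (B↔C swapped to make it positive)
  edge (0, 12)→(4, 2): d=(4,-10) top-left  bias=+0
  edge (4, 2)→(18, 15): d=(14,13) right/bottom  bias=-1
  edge (18, 15)→(0, 12): d=(-18,-3) top-left  bias=+0
    (2,1)@(5, 3): e=[14,1,177] → █
    (3,1)@(7, 3): e=[34,-25,183] → ·
    (1,2)@(3, 5): e=[2,55,135] → █
    (3,2)@(7, 5): e=[42,3,147] → █
    (4,2)@(9, 5): e=[62,-23,153] → ·
    (1,3)@(3, 7): e=[10,83,99] → █
    (4,3)@(9, 7): e=[70,5,117] → █
    (5,3)@(11, 7): e=[90,-21,123] → ·
    (1,4)@(3, 9): e=[18,111,63] → █
    (5,4)@(11, 9): e=[98,7,87] → █
    (6,4)@(13, 9): e=[118,-19,93] → ·
    (0,5)@(1, 11): e=[6,165,21] → █
  covered (25 px):
    · · · · · · · · · · ·
    · · █ · · · · · · · ·
    · █ █ █ · · · · · · ·
    · █ █ █ █ · · · · · ·
    · █ █ █ █ █ · · · · ·
    █ █ █ █ █ █ █ · · · ·
    · · · █ █ █ █ █ · · ·
    · · · · · · · · · · ·

Final: [[2,1],[1,2],[2,2],[3,2],[1,3],[2,3],[3,3],[4,3],[1,4],[2,4],[3,4],[4,4],[5,4],[0,5],[1,5],[2,5],[3,5],[4,5],[5,5],[6,5],[3,6],[4,6],[5,6],[6,6],[7,6]]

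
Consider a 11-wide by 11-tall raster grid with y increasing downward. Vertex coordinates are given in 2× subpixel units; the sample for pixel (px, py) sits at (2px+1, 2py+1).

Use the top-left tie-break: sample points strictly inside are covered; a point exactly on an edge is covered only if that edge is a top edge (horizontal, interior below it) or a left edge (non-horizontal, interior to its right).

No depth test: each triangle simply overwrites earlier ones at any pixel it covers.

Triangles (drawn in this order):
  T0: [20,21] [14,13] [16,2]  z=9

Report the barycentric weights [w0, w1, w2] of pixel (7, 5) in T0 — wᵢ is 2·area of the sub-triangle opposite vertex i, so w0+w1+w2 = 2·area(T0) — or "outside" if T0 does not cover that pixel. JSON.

T0:
  2·area = 82
  edge (20, 21)→(14, 13): d=(-6,-8) top-left  bias=+0
  edge (14, 13)→(16, 2): d=(2,-11) top-left  bias=+0
  edge (16, 2)→(20, 21): d=(4,19) right/bottom  bias=-1
    (2,0)@(5, 1): e=[0,-123,205] → ·  [on edge]
    (8,3)@(17, 7): e=[60,21,1] → #
    (9,3)@(19, 7): e=[76,43,-37] → ·
    (5,4)@(11, 9): e=[0,-41,123] → ·  [on edge]
    (7,4)@(15, 9): e=[32,3,47] → #
    (9,4)@(19, 9): e=[64,47,-29] → ·
    (7,5)@(15, 11): e=[20,7,55] → #
    (9,5)@(19, 11): e=[52,51,-21] → ·
    (7,6)@(15, 13): e=[8,11,63] → #
    (9,6)@(19, 13): e=[40,55,-13] → ·
    (7,7)@(15, 15): e=[-4,15,71] → ·
    (8,7)@(17, 15): e=[12,37,33] → #
    (8,8)@(17, 17): e=[0,41,41] → #  [on edge]
  covered (11 px):
    · · · · · · · · · · ·
    · · · · · · · · · · ·
    · · · · · · · · · · ·
    · · · · · · · · # · ·
    · · · · · · · # # · ·
    · · · · · · · # # · ·
    · · · · · · · # # · ·
    · · · · · · · · # · ·
    · · · · · · · · # # ·
    · · · · · · · · · # ·
    · · · · · · · · · · ·

Answer: [7,55,20]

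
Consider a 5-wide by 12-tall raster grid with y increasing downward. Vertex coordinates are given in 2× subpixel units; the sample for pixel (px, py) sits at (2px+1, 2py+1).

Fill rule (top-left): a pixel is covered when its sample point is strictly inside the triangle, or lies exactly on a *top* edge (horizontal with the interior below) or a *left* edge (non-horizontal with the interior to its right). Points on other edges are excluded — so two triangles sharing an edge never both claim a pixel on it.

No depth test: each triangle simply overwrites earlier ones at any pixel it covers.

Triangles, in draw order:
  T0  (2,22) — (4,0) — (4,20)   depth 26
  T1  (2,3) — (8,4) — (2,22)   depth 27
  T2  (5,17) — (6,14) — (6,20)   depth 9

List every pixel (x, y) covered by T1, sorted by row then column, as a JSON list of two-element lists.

T0:
  2·area = 40
  edge (2, 22)→(4, 0): d=(2,-22) top-left  bias=+0
  edge (4, 0)→(4, 20): d=(0,20) right/bottom  bias=-1
  edge (4, 20)→(2, 22): d=(-2,2) right/bottom  bias=-1
    (1,5)@(3, 11): e=[0,20,20] → X  [on edge]
    (2,5)@(5, 11): e=[44,-20,16] → .
    (1,6)@(3, 13): e=[4,20,16] → X
    (2,6)@(5, 13): e=[48,-20,12] → .
    (1,7)@(3, 15): e=[8,20,12] → X
    (2,7)@(5, 15): e=[52,-20,8] → .
    (4,7)@(9, 15): e=[140,-100,0] → .  [on edge]
    (1,8)@(3, 17): e=[12,20,8] → X
    (2,8)@(5, 17): e=[56,-20,4] → .
    (3,8)@(7, 17): e=[100,-60,0] → .  [on edge]
    (1,9)@(3, 19): e=[16,20,4] → X
    (2,9)@(5, 19): e=[60,-20,0] → .  [on edge]
    (1,10)@(3, 21): e=[20,20,0] → .  [on edge]
    (0,11)@(1, 23): e=[-20,60,0] → .  [on edge]
  covered (5 px):
    . . . . .
    . . . . .
    . . . . .
    . . . . .
    . . . . .
    . X . . .
    . X . . .
    . X . . .
    . X . . .
    . X . . .
    . . . . .
    . . . . .
T1:
  2·area = 114
  edge (2, 3)→(8, 4): d=(6,1) right/bottom  bias=-1
  edge (8, 4)→(2, 22): d=(-6,18) right/bottom  bias=-1
  edge (2, 22)→(2, 3): d=(0,-19) top-left  bias=+0
    (4,0)@(9, 1): e=[-19,0,133] → .  [on edge]
    (1,2)@(3, 5): e=[11,84,19] → X
    (2,2)@(5, 5): e=[9,48,57] → X
    (3,2)@(7, 5): e=[7,12,95] → X
    (4,2)@(9, 5): e=[5,-24,133] → .
    (1,3)@(3, 7): e=[23,72,19] → X
    (3,3)@(7, 7): e=[19,0,95] → .  [on edge]
    (1,4)@(3, 9): e=[35,60,19] → X
    (3,4)@(7, 9): e=[31,-12,95] → .
    (1,5)@(3, 11): e=[47,48,19] → X
    (3,5)@(7, 11): e=[43,-24,95] → .
    (1,6)@(3, 13): e=[59,36,19] → X
    (2,6)@(5, 13): e=[57,0,57] → .  [on edge]
    (1,9)@(3, 19): e=[95,0,19] → .  [on edge]
  covered (12 px):
    . . . . .
    . . . . .
    . X X X .
    . X X . .
    . X X . .
    . X X . .
    . X . . .
    . X . . .
    . X . . .
    . . . . .
    . . . . .
    . . . . .
T2:
  2·area = 6
  edge (5, 17)→(6, 14): d=(1,-3) top-left  bias=+0
  edge (6, 14)→(6, 20): d=(0,6) right/bottom  bias=-1
  edge (6, 20)→(5, 17): d=(-1,-3) top-left  bias=+0
    (0,2)@(1, 5): e=[-24,30,0] → .  [on edge]
    (4,2)@(9, 5): e=[0,-18,24] → .  [on edge]
    (1,5)@(3, 11): e=[-12,18,0] → .  [on edge]
    (3,5)@(7, 11): e=[0,-6,12] → .  [on edge]
    (2,8)@(5, 17): e=[0,6,0] → X  [on edge]
    (3,8)@(7, 17): e=[6,-6,6] → .
    (2,9)@(5, 19): e=[2,6,-2] → .
    (1,11)@(3, 23): e=[0,18,-12] → .  [on edge]
    (3,11)@(7, 23): e=[12,-6,0] → .  [on edge]
  covered (1 px):
    . . . . .
    . . . . .
    . . . . .
    . . . . .
    . . . . .
    . . . . .
    . . . . .
    . . . . .
    . . X . .
    . . . . .
    . . . . .
    . . . . .

Final: [[1,2],[2,2],[3,2],[1,3],[2,3],[1,4],[2,4],[1,5],[2,5],[1,6],[1,7],[1,8]]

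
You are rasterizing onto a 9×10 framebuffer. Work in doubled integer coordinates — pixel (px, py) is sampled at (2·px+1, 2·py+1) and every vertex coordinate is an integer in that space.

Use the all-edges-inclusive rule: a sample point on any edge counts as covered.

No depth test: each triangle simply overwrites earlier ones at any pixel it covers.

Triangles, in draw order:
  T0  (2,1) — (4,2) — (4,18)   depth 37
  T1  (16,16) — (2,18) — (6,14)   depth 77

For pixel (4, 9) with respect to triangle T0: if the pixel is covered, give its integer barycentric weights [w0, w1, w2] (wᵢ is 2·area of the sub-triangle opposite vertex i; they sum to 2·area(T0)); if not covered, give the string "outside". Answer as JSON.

T0:
  2·area = 32
  edge (2, 1)→(4, 2): d=(2,1) inclusive
  edge (4, 2)→(4, 18): d=(0,16) inclusive
  edge (4, 18)→(2, 1): d=(-2,-17) inclusive
    (1,1)@(3, 3): e=[3,16,13] → #
    (2,1)@(5, 3): e=[1,-16,47] → ·
    (1,2)@(3, 5): e=[7,16,9] → #
    (2,2)@(5, 5): e=[5,-16,43] → ·
    (1,3)@(3, 7): e=[11,16,5] → #
    (2,3)@(5, 7): e=[9,-16,39] → ·
    (1,4)@(3, 9): e=[15,16,1] → #
    (2,4)@(5, 9): e=[13,-16,35] → ·
    (1,5)@(3, 11): e=[19,16,-3] → ·
  covered (4 px):
    · · · · · · · · ·
    · # · · · · · · ·
    · # · · · · · · ·
    · # · · · · · · ·
    · # · · · · · · ·
    · · · · · · · · ·
    · · · · · · · · ·
    · · · · · · · · ·
    · · · · · · · · ·
    · · · · · · · · ·
T1:
  2·area = 48
  edge (16, 16)→(2, 18): d=(-14,2) inclusive
  edge (2, 18)→(6, 14): d=(4,-4) inclusive
  edge (6, 14)→(16, 16): d=(10,2) inclusive
    (8,1)@(17, 3): e=[180,0,-132] → ·  [on edge]
    (7,2)@(15, 5): e=[156,0,-108] → ·  [on edge]
    (6,3)@(13, 7): e=[132,0,-84] → ·  [on edge]
    (5,4)@(11, 9): e=[108,0,-60] → ·  [on edge]
    (4,5)@(9, 11): e=[84,0,-36] → ·  [on edge]
    (0,6)@(1, 13): e=[72,-24,0] → ·  [on edge]
    (3,6)@(7, 13): e=[60,0,-12] → ·  [on edge]
    (2,7)@(5, 15): e=[36,0,12] → #  [on edge]
    (3,7)@(7, 15): e=[32,8,8] → #
    (4,7)@(9, 15): e=[28,16,4] → #
    (5,7)@(11, 15): e=[24,24,0] → #  [on edge]
    (6,7)@(13, 15): e=[20,32,-4] → ·
    (1,8)@(3, 17): e=[12,0,36] → #  [on edge]
    (4,8)@(9, 17): e=[0,24,24] → #  [on edge]
    (0,9)@(1, 19): e=[-12,0,60] → ·  [on edge]
  covered (8 px):
    · · · · · · · · ·
    · · · · · · · · ·
    · · · · · · · · ·
    · · · · · · · · ·
    · · · · · · · · ·
    · · · · · · · · ·
    · · · · · · · · ·
    · · # # # # · · ·
    · # # # # · · · ·
    · · · · · · · · ·

Answer: "outside"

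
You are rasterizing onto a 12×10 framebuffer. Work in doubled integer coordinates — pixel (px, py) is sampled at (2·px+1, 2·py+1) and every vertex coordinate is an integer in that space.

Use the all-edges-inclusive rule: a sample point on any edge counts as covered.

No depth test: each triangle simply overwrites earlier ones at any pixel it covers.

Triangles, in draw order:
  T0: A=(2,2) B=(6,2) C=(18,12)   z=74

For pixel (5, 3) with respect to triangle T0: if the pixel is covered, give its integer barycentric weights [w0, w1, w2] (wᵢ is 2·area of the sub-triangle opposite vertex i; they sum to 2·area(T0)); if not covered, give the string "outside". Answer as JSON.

T0:
  2·area = 40
  edge (2, 2)→(6, 2): d=(4,0) inclusive
  edge (6, 2)→(18, 12): d=(12,10) inclusive
  edge (18, 12)→(2, 2): d=(-16,-10) inclusive
    (2,1)@(5, 3): e=[4,22,14] → #
    (3,1)@(7, 3): e=[4,2,34] → #
    (4,1)@(9, 3): e=[4,-18,54] → ·
    (2,2)@(5, 5): e=[12,46,-18] → ·
    (3,2)@(7, 5): e=[12,26,2] → #
    (4,2)@(9, 5): e=[12,6,22] → #
    (5,2)@(11, 5): e=[12,-14,42] → ·
    (3,3)@(7, 7): e=[20,50,-30] → ·
    (4,3)@(9, 7): e=[20,30,-10] → ·
    (5,3)@(11, 7): e=[20,10,10] → #
    (6,3)@(13, 7): e=[20,-10,30] → ·
    (5,4)@(11, 9): e=[28,34,-22] → ·
  covered (5 px):
    · · · · · · · · · · · ·
    · · # # · · · · · · · ·
    · · · # # · · · · · · ·
    · · · · · # · · · · · ·
    · · · · · · · · · · · ·
    · · · · · · · · · · · ·
    · · · · · · · · · · · ·
    · · · · · · · · · · · ·
    · · · · · · · · · · · ·
    · · · · · · · · · · · ·

Result: [10,10,20]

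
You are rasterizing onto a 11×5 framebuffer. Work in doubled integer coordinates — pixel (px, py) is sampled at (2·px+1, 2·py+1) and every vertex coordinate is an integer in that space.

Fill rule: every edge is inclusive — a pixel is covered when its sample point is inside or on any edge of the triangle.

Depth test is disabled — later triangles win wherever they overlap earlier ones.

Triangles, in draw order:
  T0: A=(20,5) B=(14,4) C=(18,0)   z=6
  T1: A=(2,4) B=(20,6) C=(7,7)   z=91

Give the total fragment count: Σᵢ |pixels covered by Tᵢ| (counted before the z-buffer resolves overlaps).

T0:
  2·area = 28
  edge (20, 5)→(14, 4): d=(-6,-1) inclusive
  edge (14, 4)→(18, 0): d=(4,-4) inclusive
  edge (18, 0)→(20, 5): d=(2,5) inclusive
    (8,0)@(17, 1): e=[21,0,7] → #  [on edge]
    (9,0)@(19, 1): e=[23,8,-3] → ·
    (7,1)@(15, 3): e=[7,0,21] → #  [on edge]
    (9,1)@(19, 3): e=[11,16,1] → #
    (10,1)@(21, 3): e=[13,24,-9] → ·
    (6,2)@(13, 5): e=[-7,0,35] → ·  [on edge]
    (7,2)@(15, 5): e=[-5,8,25] → ·
    (8,2)@(17, 5): e=[-3,16,15] → ·
    (9,2)@(19, 5): e=[-1,24,5] → ·
    (5,3)@(11, 7): e=[-21,0,49] → ·  [on edge]
    (4,4)@(9, 9): e=[-35,0,63] → ·  [on edge]
  covered (4 px):
    · · · · · · · · # · ·
    · · · · · · · # # # ·
    · · · · · · · · · · ·
    · · · · · · · · · · ·
    · · · · · · · · · · ·
T1:
  2·area = 44
  edge (2, 4)→(20, 6): d=(18,2) inclusive
  edge (20, 6)→(7, 7): d=(-13,1) inclusive
  edge (7, 7)→(2, 4): d=(-5,-3) inclusive
    (2,2)@(5, 5): e=[12,28,4] → #
    (3,2)@(7, 5): e=[8,26,10] → #
    (4,2)@(9, 5): e=[4,24,16] → #
    (5,2)@(11, 5): e=[0,22,22] → #  [on edge]
    (6,2)@(13, 5): e=[-4,20,28] → ·
    (2,3)@(5, 7): e=[48,2,-6] → ·
    (3,3)@(7, 7): e=[44,0,0] → #  [on edge]
    (4,3)@(9, 7): e=[40,-2,6] → ·
    (5,3)@(11, 7): e=[36,-4,12] → ·
    (3,4)@(7, 9): e=[80,-26,-10] → ·
  covered (5 px):
    · · · · · · · · · · ·
    · · · · · · · · · · ·
    · · # # # # · · · · ·
    · · · # · · · · · · ·
    · · · · · · · · · · ·

Answer: 9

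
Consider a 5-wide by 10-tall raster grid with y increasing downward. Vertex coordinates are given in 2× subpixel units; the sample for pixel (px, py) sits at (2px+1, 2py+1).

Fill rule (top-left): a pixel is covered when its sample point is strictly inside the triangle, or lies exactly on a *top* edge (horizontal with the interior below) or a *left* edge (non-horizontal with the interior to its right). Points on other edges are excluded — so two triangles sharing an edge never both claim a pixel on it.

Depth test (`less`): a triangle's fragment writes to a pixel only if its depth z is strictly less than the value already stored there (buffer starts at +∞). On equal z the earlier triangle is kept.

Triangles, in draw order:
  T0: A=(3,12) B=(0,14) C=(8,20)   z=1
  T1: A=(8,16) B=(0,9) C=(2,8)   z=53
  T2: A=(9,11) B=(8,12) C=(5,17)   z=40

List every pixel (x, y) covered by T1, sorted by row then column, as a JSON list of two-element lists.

T0:
  2·area = 34  (B↔C swapped to make it positive)
  edge (3, 12)→(8, 20): d=(5,8) right/bottom  bias=-1
  edge (8, 20)→(0, 14): d=(-8,-6) top-left  bias=+0
  edge (0, 14)→(3, 12): d=(3,-2) top-left  bias=+0
    (1,6)@(3, 13): e=[5,26,3] → #
    (2,6)@(5, 13): e=[-11,38,7] → ·
    (1,7)@(3, 15): e=[15,10,9] → #
    (2,7)@(5, 15): e=[-1,22,13] → ·
    (1,8)@(3, 17): e=[25,-6,15] → ·
    (2,8)@(5, 17): e=[9,6,19] → #
    (3,8)@(7, 17): e=[-7,18,23] → ·
    (2,9)@(5, 19): e=[19,-10,25] → ·
    (3,9)@(7, 19): e=[3,2,29] → #
    (4,9)@(9, 19): e=[-13,14,33] → ·
  covered (4 px):
    · · · · ·
    · · · · ·
    · · · · ·
    · · · · ·
    · · · · ·
    · · · · ·
    · # · · ·
    · # · · ·
    · · # · ·
    · · · # ·
T1:
  2·area = 22
  edge (8, 16)→(0, 9): d=(-8,-7) top-left  bias=+0
  edge (0, 9)→(2, 8): d=(2,-1) top-left  bias=+0
  edge (2, 8)→(8, 16): d=(6,8) right/bottom  bias=-1
    (0,4)@(1, 9): e=[7,1,14] → #
    (1,4)@(3, 9): e=[21,3,-2] → ·
    (0,5)@(1, 11): e=[-9,5,26] → ·
    (1,5)@(3, 11): e=[5,7,10] → #
    (2,5)@(5, 11): e=[19,9,-6] → ·
    (1,6)@(3, 13): e=[-11,11,22] → ·
    (2,6)@(5, 13): e=[3,13,6] → #
    (3,6)@(7, 13): e=[17,15,-10] → ·
    (2,7)@(5, 15): e=[-13,17,18] → ·
    (3,7)@(7, 15): e=[1,19,2] → #
    (4,7)@(9, 15): e=[15,21,-14] → ·
    (3,8)@(7, 17): e=[-15,23,14] → ·
  covered (4 px):
    · · · · ·
    · · · · ·
    · · · · ·
    · · · · ·
    # · · · ·
    · # · · ·
    · · # · ·
    · · · # ·
    · · · · ·
    · · · · ·
T2:
  2·area = 2  (B↔C swapped to make it positive)
  edge (9, 11)→(5, 17): d=(-4,6) right/bottom  bias=-1
  edge (5, 17)→(8, 12): d=(3,-5) top-left  bias=+0
  edge (8, 12)→(9, 11): d=(1,-1) top-left  bias=+0
    (4,5)@(9, 11): e=[0,2,0] → ·  [on edge]
    (3,6)@(7, 13): e=[4,-2,0] → ·  [on edge]
    (2,7)@(5, 15): e=[8,-6,0] → ·  [on edge]
    (1,8)@(3, 17): e=[12,-10,0] → ·  [on edge]
    (2,8)@(5, 17): e=[0,0,2] → ·  [on edge]
    (0,9)@(1, 19): e=[16,-14,0] → ·  [on edge]
  covered (0 px):
    · · · · ·
    · · · · ·
    · · · · ·
    · · · · ·
    · · · · ·
    · · · · ·
    · · · · ·
    · · · · ·
    · · · · ·
    · · · · ·

Final: [[0,4],[1,5],[2,6],[3,7]]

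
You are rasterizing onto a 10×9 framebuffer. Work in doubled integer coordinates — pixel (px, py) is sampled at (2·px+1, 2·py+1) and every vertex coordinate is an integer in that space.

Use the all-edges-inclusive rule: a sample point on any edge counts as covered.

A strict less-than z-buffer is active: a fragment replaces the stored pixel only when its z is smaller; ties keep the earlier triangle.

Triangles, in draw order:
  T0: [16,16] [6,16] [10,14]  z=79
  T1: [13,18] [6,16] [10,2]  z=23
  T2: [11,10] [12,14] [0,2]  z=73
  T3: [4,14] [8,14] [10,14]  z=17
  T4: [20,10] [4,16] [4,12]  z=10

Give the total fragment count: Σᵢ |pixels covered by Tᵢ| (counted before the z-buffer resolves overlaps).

T0:
  2·area = 20
  edge (16, 16)→(6, 16): d=(-10,0) inclusive
  edge (6, 16)→(10, 14): d=(4,-2) inclusive
  edge (10, 14)→(16, 16): d=(6,2) inclusive
    (0,5)@(1, 11): e=[50,-30,0] → ·  [on edge]
    (3,6)@(7, 13): e=[30,-10,0] → ·  [on edge]
    (4,7)@(9, 15): e=[10,2,8] → #
    (5,7)@(11, 15): e=[10,6,4] → #
    (6,7)@(13, 15): e=[10,10,0] → #  [on edge]
    (7,7)@(15, 15): e=[10,14,-4] → ·
    (4,8)@(9, 17): e=[-10,10,20] → ·
    (5,8)@(11, 17): e=[-10,14,16] → ·
    (6,8)@(13, 17): e=[-10,18,12] → ·
    (9,8)@(19, 17): e=[-10,30,0] → ·  [on edge]
  covered (3 px):
    · · · · · · · · · ·
    · · · · · · · · · ·
    · · · · · · · · · ·
    · · · · · · · · · ·
    · · · · · · · · · ·
    · · · · · · · · · ·
    · · · · · · · · · ·
    · · · · # # # · · ·
    · · · · · · · · · ·
T1:
  2·area = 106
  edge (13, 18)→(6, 16): d=(-7,-2) inclusive
  edge (6, 16)→(10, 2): d=(4,-14) inclusive
  edge (10, 2)→(13, 18): d=(3,16) inclusive
    (4,3)@(9, 7): e=[69,6,31] → #
    (5,3)@(11, 7): e=[73,34,-1] → ·
    (4,4)@(9, 9): e=[55,14,37] → #
    (5,4)@(11, 9): e=[59,42,5] → #
    (6,4)@(13, 9): e=[63,70,-27] → ·
    (4,5)@(9, 11): e=[41,22,43] → #
    (6,5)@(13, 11): e=[49,78,-21] → ·
    (3,6)@(7, 13): e=[23,2,81] → #
    (6,6)@(13, 13): e=[35,86,-15] → ·
    (3,7)@(7, 15): e=[9,10,87] → #
    (6,7)@(13, 15): e=[21,94,-9] → ·
    (3,8)@(7, 17): e=[-5,18,93] → ·
  covered (12 px):
    · · · · · · · · · ·
    · · · · · · · · · ·
    · · · · · · · · · ·
    · · · · # · · · · ·
    · · · · # # · · · ·
    · · · · # # · · · ·
    · · · # # # · · · ·
    · · · # # # · · · ·
    · · · · · # · · · ·
T2:
  2·area = 36
  edge (11, 10)→(12, 14): d=(1,4) inclusive
  edge (12, 14)→(0, 2): d=(-12,-12) inclusive
  edge (0, 2)→(11, 10): d=(11,8) inclusive
    (0,1)@(1, 3): e=[33,0,3] → #  [on edge]
    (1,1)@(3, 3): e=[25,24,-13] → ·
    (0,2)@(1, 5): e=[35,-24,25] → ·
    (1,2)@(3, 5): e=[27,0,9] → #  [on edge]
    (2,2)@(5, 5): e=[19,24,-7] → ·
    (1,3)@(3, 7): e=[29,-24,31] → ·
    (2,3)@(5, 7): e=[21,0,15] → #  [on edge]
    (3,3)@(7, 7): e=[13,24,-1] → ·
    (2,4)@(5, 9): e=[23,-24,37] → ·
    (3,4)@(7, 9): e=[15,0,21] → #  [on edge]
    (4,4)@(9, 9): e=[7,24,5] → #
    (5,4)@(11, 9): e=[-1,48,-11] → ·
    (4,5)@(9, 11): e=[9,0,27] → #  [on edge]
    (5,6)@(11, 13): e=[3,0,33] → #  [on edge]
    (6,7)@(13, 15): e=[-3,0,39] → ·  [on edge]
    (7,8)@(15, 17): e=[-9,0,45] → ·  [on edge]
  covered (8 px):
    · · · · · · · · · ·
    # · · · · · · · · ·
    · # · · · · · · · ·
    · · # · · · · · · ·
    · · · # # · · · · ·
    · · · · # # · · · ·
    · · · · · # · · · ·
    · · · · · · · · · ·
    · · · · · · · · · ·
T3:
  degenerate (2·area = 0) — covers nothing
T4:
  2·area = 64
  edge (20, 10)→(4, 16): d=(-16,6) inclusive
  edge (4, 16)→(4, 12): d=(0,-4) inclusive
  edge (4, 12)→(20, 10): d=(16,-2) inclusive
    (6,5)@(13, 11): e=[26,36,2] → #
    (7,5)@(15, 11): e=[14,44,6] → #
    (8,5)@(17, 11): e=[2,52,10] → #
    (9,5)@(19, 11): e=[-10,60,14] → ·
    (2,6)@(5, 13): e=[42,4,18] → #
    (3,6)@(7, 13): e=[30,12,22] → #
    (4,6)@(9, 13): e=[18,20,26] → #
    (5,6)@(11, 13): e=[6,28,30] → #
    (6,6)@(13, 13): e=[-6,36,34] → ·
    (7,6)@(15, 13): e=[-18,44,38] → ·
    (8,6)@(17, 13): e=[-30,52,42] → ·
    (2,7)@(5, 15): e=[10,4,50] → #
  covered (8 px):
    · · · · · · · · · ·
    · · · · · · · · · ·
    · · · · · · · · · ·
    · · · · · · · · · ·
    · · · · · · · · · ·
    · · · · · · # # # ·
    · · # # # # · · · ·
    · · # · · · · · · ·
    · · · · · · · · · ·

Final: 31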